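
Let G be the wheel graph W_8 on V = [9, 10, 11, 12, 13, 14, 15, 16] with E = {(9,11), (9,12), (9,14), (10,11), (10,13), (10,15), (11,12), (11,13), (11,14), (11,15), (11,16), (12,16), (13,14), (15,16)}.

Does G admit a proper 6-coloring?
Yes, G is 6-colorable

A valid 6-coloring: color 1: [11]; color 2: [9, 13, 15]; color 3: [10, 14, 16]; color 4: [12].
(χ(G) = 4 ≤ 6.)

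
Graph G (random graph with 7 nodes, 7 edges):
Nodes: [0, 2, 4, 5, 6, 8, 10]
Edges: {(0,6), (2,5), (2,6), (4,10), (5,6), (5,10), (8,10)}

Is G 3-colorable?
A valid 3-coloring: color 1: [0, 4, 5, 8]; color 2: [6, 10]; color 3: [2].
(χ(G) = 3 ≤ 3.)

Yes, G is 3-colorable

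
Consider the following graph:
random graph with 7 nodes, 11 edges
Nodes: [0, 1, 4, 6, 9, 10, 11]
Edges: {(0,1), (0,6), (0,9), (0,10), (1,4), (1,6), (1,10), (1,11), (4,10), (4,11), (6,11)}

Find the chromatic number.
χ(G) = 4

Clique number ω(G) = 3 (lower bound: χ ≥ ω).
Odd cycle [0, 10, 4, 11, 6] needs 3 colors (χ ≥ 3).
Vertex 1 is adjacent to every vertex of [0, 4, 6, 10, 11], which already need 3 colors among themselves, so 1 needs a new color (χ ≥ 4).
The coloring below uses 4 colors, so χ(G) = 4.
A valid 4-coloring: color 1: [1, 9]; color 2: [0, 11]; color 3: [6, 10]; color 4: [4].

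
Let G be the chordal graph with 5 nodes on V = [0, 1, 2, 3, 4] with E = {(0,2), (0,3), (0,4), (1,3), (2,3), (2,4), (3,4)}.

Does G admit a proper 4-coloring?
A valid 4-coloring: color 1: [3]; color 2: [1, 2]; color 3: [4]; color 4: [0].
(χ(G) = 4 ≤ 4.)

Yes, G is 4-colorable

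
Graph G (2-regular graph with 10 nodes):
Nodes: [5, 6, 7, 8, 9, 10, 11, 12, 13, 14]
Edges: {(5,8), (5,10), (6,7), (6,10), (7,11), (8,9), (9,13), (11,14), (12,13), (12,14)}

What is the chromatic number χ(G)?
Clique number ω(G) = 2 (lower bound: χ ≥ ω).
The graph is bipartite (no odd cycle), so 2 colors suffice: χ(G) = 2.
A valid 2-coloring: color 1: [7, 8, 10, 13, 14]; color 2: [5, 6, 9, 11, 12].

χ(G) = 2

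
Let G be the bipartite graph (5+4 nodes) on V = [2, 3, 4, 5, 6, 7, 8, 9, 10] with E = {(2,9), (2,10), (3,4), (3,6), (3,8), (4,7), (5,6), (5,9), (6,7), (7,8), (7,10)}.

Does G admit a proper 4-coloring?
A valid 4-coloring: color 1: [2, 3, 5, 7]; color 2: [4, 6, 8, 9, 10].
(χ(G) = 2 ≤ 4.)

Yes, G is 4-colorable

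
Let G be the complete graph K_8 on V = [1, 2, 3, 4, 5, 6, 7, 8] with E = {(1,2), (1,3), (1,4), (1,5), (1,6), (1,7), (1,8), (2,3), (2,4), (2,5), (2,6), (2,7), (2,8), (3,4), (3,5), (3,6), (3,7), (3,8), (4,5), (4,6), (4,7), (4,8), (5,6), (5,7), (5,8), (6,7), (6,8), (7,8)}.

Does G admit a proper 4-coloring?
The clique on vertices [1, 2, 3, 4, 5, 6, 7, 8] has size 8 > 4, so it alone needs 8 colors.

No, G is not 4-colorable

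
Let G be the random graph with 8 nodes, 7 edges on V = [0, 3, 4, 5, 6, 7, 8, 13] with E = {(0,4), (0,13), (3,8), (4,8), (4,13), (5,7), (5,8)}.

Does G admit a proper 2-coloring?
The clique on vertices [0, 4, 13] has size 3 > 2, so it alone needs 3 colors.

No, G is not 2-colorable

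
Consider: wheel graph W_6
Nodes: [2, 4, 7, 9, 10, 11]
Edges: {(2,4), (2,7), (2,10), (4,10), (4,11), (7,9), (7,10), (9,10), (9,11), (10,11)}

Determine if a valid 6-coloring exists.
Yes, G is 6-colorable

A valid 6-coloring: color 1: [10]; color 2: [2, 11]; color 3: [4, 7]; color 4: [9].
(χ(G) = 4 ≤ 6.)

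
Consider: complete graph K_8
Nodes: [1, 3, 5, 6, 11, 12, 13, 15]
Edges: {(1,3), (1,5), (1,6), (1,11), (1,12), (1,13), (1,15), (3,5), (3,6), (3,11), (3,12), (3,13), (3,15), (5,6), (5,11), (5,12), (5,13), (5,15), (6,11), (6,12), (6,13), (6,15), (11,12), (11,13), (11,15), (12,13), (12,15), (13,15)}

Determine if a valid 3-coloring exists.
The clique on vertices [1, 3, 5, 6, 11, 12, 13, 15] has size 8 > 3, so it alone needs 8 colors.

No, G is not 3-colorable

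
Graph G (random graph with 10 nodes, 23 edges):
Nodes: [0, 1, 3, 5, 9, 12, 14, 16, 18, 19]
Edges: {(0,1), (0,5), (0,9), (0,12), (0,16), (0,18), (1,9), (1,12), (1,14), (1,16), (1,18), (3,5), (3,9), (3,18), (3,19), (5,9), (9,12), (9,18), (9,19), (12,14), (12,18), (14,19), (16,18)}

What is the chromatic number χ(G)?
Clique number ω(G) = 5 (lower bound: χ ≥ ω).
The clique on [0, 1, 9, 12, 18] has size 5, forcing χ ≥ 5, and the coloring below uses 5 colors, so χ(G) = 5.
A valid 5-coloring: color 1: [9, 14, 16]; color 2: [0, 3]; color 3: [5, 18, 19]; color 4: [1]; color 5: [12].

χ(G) = 5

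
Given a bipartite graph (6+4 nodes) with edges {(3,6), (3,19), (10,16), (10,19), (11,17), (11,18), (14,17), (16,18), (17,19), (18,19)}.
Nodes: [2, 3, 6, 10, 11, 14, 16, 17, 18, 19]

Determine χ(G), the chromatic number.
χ(G) = 2

Clique number ω(G) = 2 (lower bound: χ ≥ ω).
The graph is bipartite (no odd cycle), so 2 colors suffice: χ(G) = 2.
A valid 2-coloring: color 1: [2, 6, 11, 14, 16, 19]; color 2: [3, 10, 17, 18].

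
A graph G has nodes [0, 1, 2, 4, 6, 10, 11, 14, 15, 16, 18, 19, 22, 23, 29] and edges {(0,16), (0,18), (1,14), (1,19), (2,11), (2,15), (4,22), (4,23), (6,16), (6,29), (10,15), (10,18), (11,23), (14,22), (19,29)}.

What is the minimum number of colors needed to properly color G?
χ(G) = 3

Clique number ω(G) = 2 (lower bound: χ ≥ ω).
Odd cycle [4, 23, 11, 2, 15, 10, 18, 0, 16, 6, 29, 19, 1, 14, 22] needs 3 colors (χ ≥ 3).
The coloring below uses 3 colors, so χ(G) = 3.
A valid 3-coloring: color 1: [4, 11, 14, 15, 16, 18, 29]; color 2: [0, 2, 6, 10, 19, 22, 23]; color 3: [1].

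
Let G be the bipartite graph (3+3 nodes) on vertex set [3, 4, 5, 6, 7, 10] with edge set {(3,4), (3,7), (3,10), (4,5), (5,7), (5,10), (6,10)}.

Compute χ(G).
χ(G) = 2

Clique number ω(G) = 2 (lower bound: χ ≥ ω).
The graph is bipartite (no odd cycle), so 2 colors suffice: χ(G) = 2.
A valid 2-coloring: color 1: [3, 5, 6]; color 2: [4, 7, 10].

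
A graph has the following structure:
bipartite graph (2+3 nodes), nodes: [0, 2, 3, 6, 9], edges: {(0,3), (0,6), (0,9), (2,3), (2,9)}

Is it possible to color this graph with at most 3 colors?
A valid 3-coloring: color 1: [0, 2]; color 2: [3, 6, 9].
(χ(G) = 2 ≤ 3.)

Yes, G is 3-colorable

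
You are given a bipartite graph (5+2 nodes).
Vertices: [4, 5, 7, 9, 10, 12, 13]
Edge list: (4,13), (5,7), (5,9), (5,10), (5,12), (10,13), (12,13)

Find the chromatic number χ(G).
χ(G) = 2

Clique number ω(G) = 2 (lower bound: χ ≥ ω).
The graph is bipartite (no odd cycle), so 2 colors suffice: χ(G) = 2.
A valid 2-coloring: color 1: [5, 13]; color 2: [4, 7, 9, 10, 12].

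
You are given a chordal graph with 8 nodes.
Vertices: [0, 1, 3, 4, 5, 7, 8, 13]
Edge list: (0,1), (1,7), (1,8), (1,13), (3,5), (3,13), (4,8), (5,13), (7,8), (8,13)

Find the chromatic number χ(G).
Clique number ω(G) = 3 (lower bound: χ ≥ ω).
The clique on [1, 8, 13] has size 3, forcing χ ≥ 3, and the coloring below uses 3 colors, so χ(G) = 3.
A valid 3-coloring: color 1: [0, 3, 8]; color 2: [1, 4, 5]; color 3: [7, 13].

χ(G) = 3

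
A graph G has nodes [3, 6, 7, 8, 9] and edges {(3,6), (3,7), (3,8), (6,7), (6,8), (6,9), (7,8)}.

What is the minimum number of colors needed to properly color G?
Clique number ω(G) = 4 (lower bound: χ ≥ ω).
The clique on [3, 6, 7, 8] has size 4, forcing χ ≥ 4, and the coloring below uses 4 colors, so χ(G) = 4.
A valid 4-coloring: color 1: [6]; color 2: [8, 9]; color 3: [7]; color 4: [3].

χ(G) = 4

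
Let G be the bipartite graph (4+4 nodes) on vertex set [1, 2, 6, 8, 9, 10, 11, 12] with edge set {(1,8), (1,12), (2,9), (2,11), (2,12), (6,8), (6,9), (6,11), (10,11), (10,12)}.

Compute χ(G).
χ(G) = 2

Clique number ω(G) = 2 (lower bound: χ ≥ ω).
The graph is bipartite (no odd cycle), so 2 colors suffice: χ(G) = 2.
A valid 2-coloring: color 1: [1, 2, 6, 10]; color 2: [8, 9, 11, 12].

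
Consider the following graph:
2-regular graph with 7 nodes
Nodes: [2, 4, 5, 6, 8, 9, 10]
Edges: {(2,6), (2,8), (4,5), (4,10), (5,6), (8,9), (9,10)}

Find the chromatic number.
χ(G) = 3

Clique number ω(G) = 2 (lower bound: χ ≥ ω).
Odd cycle [9, 10, 4, 5, 6, 2, 8] needs 3 colors (χ ≥ 3).
The coloring below uses 3 colors, so χ(G) = 3.
A valid 3-coloring: color 1: [2, 4, 9]; color 2: [5, 8, 10]; color 3: [6].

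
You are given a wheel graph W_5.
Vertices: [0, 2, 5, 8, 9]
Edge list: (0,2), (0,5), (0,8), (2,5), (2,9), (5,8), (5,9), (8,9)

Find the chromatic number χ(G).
Clique number ω(G) = 3 (lower bound: χ ≥ ω).
The clique on [0, 5, 8] has size 3, forcing χ ≥ 3, and the coloring below uses 3 colors, so χ(G) = 3.
A valid 3-coloring: color 1: [5]; color 2: [0, 9]; color 3: [2, 8].

χ(G) = 3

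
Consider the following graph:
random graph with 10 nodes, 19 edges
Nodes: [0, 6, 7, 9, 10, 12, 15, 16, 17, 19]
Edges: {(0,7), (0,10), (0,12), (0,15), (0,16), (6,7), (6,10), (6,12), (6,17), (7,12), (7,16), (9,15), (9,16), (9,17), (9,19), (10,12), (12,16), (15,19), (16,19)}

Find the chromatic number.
χ(G) = 4

Clique number ω(G) = 4 (lower bound: χ ≥ ω).
The clique on [0, 7, 12, 16] has size 4, forcing χ ≥ 4, and the coloring below uses 4 colors, so χ(G) = 4.
A valid 4-coloring: color 1: [9, 12]; color 2: [6, 15, 16]; color 3: [0, 17, 19]; color 4: [7, 10].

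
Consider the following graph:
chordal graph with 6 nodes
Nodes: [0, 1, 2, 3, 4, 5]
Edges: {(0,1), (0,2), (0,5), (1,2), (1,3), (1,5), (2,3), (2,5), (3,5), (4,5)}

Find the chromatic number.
χ(G) = 4

Clique number ω(G) = 4 (lower bound: χ ≥ ω).
The clique on [0, 1, 2, 5] has size 4, forcing χ ≥ 4, and the coloring below uses 4 colors, so χ(G) = 4.
A valid 4-coloring: color 1: [5]; color 2: [2, 4]; color 3: [1]; color 4: [0, 3].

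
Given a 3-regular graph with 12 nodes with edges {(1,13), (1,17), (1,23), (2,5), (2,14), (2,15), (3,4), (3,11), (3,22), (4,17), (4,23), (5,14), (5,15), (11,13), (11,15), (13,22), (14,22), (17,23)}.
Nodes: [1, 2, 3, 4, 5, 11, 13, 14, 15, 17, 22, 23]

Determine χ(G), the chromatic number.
χ(G) = 3

Clique number ω(G) = 3 (lower bound: χ ≥ ω).
The clique on [1, 17, 23] has size 3, forcing χ ≥ 3, and the coloring below uses 3 colors, so χ(G) = 3.
A valid 3-coloring: color 1: [3, 13, 14, 15, 23]; color 2: [1, 2, 4, 11, 22]; color 3: [5, 17].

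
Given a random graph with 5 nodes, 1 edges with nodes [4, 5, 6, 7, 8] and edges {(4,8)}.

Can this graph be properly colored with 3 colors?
A valid 3-coloring: color 1: [4, 5, 6, 7]; color 2: [8].
(χ(G) = 2 ≤ 3.)

Yes, G is 3-colorable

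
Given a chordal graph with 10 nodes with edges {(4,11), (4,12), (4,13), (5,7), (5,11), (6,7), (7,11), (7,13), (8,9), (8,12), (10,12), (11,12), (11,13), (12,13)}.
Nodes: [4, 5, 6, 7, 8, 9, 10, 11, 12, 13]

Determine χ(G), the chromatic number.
χ(G) = 4

Clique number ω(G) = 4 (lower bound: χ ≥ ω).
The clique on [4, 11, 12, 13] has size 4, forcing χ ≥ 4, and the coloring below uses 4 colors, so χ(G) = 4.
A valid 4-coloring: color 1: [7, 9, 12]; color 2: [6, 8, 10, 11]; color 3: [5, 13]; color 4: [4].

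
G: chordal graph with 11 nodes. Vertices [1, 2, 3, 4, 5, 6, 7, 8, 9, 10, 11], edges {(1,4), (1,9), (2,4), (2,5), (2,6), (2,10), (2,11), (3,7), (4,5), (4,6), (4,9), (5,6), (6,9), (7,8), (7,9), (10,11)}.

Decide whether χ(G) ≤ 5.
Yes, G is 5-colorable

A valid 5-coloring: color 1: [2, 3, 8, 9]; color 2: [4, 7, 11]; color 3: [1, 6, 10]; color 4: [5].
(χ(G) = 4 ≤ 5.)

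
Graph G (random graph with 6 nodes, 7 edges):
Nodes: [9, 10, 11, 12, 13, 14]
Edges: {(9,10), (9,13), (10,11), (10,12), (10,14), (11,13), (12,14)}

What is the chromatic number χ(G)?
χ(G) = 3

Clique number ω(G) = 3 (lower bound: χ ≥ ω).
The clique on [10, 12, 14] has size 3, forcing χ ≥ 3, and the coloring below uses 3 colors, so χ(G) = 3.
A valid 3-coloring: color 1: [10, 13]; color 2: [9, 11, 14]; color 3: [12].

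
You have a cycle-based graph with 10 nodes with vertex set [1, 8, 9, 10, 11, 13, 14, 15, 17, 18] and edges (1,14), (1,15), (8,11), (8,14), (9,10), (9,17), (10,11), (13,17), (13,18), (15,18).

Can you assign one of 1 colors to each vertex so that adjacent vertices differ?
Edge (1,14) forces its endpoints to differ, so 1 color is not enough.

No, G is not 1-colorable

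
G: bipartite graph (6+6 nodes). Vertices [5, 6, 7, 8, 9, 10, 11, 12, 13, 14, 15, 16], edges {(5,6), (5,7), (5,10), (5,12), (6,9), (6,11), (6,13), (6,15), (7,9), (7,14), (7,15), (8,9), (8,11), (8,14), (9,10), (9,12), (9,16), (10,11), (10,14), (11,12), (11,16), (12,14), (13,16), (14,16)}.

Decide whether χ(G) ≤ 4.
Yes, G is 4-colorable

A valid 4-coloring: color 1: [5, 9, 11, 13, 14, 15]; color 2: [6, 7, 8, 10, 12, 16].
(χ(G) = 2 ≤ 4.)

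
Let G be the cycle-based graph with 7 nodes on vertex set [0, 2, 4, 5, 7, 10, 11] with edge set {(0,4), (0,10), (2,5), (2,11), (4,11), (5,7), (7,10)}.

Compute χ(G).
Clique number ω(G) = 2 (lower bound: χ ≥ ω).
Odd cycle [4, 11, 2, 5, 7, 10, 0] needs 3 colors (χ ≥ 3).
The coloring below uses 3 colors, so χ(G) = 3.
A valid 3-coloring: color 1: [2, 4, 10]; color 2: [0, 5, 11]; color 3: [7].

χ(G) = 3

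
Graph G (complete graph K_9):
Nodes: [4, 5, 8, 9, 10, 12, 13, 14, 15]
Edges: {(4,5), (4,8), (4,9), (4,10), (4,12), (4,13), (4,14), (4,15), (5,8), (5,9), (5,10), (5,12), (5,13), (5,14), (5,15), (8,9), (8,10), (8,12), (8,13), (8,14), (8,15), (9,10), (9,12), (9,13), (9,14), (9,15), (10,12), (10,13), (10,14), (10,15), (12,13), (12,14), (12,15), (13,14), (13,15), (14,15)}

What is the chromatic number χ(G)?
Clique number ω(G) = 9 (lower bound: χ ≥ ω).
The clique on [4, 5, 8, 9, 10, 12, 13, 14, 15] has size 9, forcing χ ≥ 9, and the coloring below uses 9 colors, so χ(G) = 9.
A valid 9-coloring: color 1: [4]; color 2: [15]; color 3: [8]; color 4: [10]; color 5: [5]; color 6: [9]; color 7: [12]; color 8: [14]; color 9: [13].

χ(G) = 9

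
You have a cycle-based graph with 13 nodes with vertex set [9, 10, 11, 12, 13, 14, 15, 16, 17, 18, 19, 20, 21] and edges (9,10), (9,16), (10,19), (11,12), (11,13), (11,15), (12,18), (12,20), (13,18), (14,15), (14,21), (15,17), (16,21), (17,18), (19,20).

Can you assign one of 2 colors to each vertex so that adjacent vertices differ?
No, G is not 2-colorable

Odd cycle [15, 17, 18, 12, 11] needs 3 colors (χ ≥ 3).
Hence χ(G) ≥ 3 > 2, so no proper 2-coloring exists.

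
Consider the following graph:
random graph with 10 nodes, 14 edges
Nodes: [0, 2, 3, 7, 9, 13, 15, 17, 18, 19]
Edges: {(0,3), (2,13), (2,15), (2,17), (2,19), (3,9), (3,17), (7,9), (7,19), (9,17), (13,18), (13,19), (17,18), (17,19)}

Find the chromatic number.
χ(G) = 3

Clique number ω(G) = 3 (lower bound: χ ≥ ω).
The clique on [2, 13, 19] has size 3, forcing χ ≥ 3, and the coloring below uses 3 colors, so χ(G) = 3.
A valid 3-coloring: color 1: [0, 7, 13, 15, 17]; color 2: [9, 18, 19]; color 3: [2, 3].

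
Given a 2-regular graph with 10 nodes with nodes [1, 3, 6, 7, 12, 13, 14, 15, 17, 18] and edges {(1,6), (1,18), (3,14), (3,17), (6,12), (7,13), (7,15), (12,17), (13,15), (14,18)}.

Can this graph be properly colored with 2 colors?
The clique on vertices [7, 13, 15] has size 3 > 2, so it alone needs 3 colors.

No, G is not 2-colorable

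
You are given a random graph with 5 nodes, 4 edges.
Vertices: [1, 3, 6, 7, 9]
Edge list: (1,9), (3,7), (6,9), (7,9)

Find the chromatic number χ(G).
χ(G) = 2

Clique number ω(G) = 2 (lower bound: χ ≥ ω).
The graph is bipartite (no odd cycle), so 2 colors suffice: χ(G) = 2.
A valid 2-coloring: color 1: [3, 9]; color 2: [1, 6, 7].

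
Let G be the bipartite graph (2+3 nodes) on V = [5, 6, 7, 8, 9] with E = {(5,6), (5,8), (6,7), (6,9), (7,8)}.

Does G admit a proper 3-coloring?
Yes, G is 3-colorable

A valid 3-coloring: color 1: [6, 8]; color 2: [5, 7, 9].
(χ(G) = 2 ≤ 3.)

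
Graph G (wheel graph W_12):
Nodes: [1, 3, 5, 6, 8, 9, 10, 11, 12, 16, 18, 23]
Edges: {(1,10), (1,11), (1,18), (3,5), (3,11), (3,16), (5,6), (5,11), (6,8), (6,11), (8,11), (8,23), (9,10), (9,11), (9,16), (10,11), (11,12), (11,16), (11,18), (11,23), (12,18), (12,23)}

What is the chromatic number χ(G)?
χ(G) = 4

Clique number ω(G) = 3 (lower bound: χ ≥ ω).
Odd cycle [18, 1, 10, 9, 16, 3, 5, 6, 8, 23, 12] needs 3 colors (χ ≥ 3).
Vertex 11 is adjacent to every vertex of [1, 3, 5, 6, 8, 9, 10, 12, 16, 18, 23], which already need 3 colors among themselves, so 11 needs a new color (χ ≥ 4).
The coloring below uses 4 colors, so χ(G) = 4.
A valid 4-coloring: color 1: [11]; color 2: [5, 10, 16, 18, 23]; color 3: [1, 3, 6, 9, 12]; color 4: [8].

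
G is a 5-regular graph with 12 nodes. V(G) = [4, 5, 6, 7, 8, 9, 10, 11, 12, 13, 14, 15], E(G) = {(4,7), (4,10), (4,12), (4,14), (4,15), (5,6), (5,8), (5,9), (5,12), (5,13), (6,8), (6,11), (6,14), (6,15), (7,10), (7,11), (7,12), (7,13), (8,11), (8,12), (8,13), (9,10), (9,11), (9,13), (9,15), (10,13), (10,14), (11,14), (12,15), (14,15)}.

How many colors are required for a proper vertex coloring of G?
χ(G) = 4

Clique number ω(G) = 3 (lower bound: χ ≥ ω).
Odd cycle [14, 15, 12, 7, 10] needs 3 colors (χ ≥ 3).
Vertex 4 is adjacent to every vertex of [7, 10, 12, 14, 15], which already need 3 colors among themselves, so 4 needs a new color (χ ≥ 4).
The coloring below uses 4 colors, so χ(G) = 4.
A valid 4-coloring: color 1: [5, 10, 11, 15]; color 2: [7, 8, 9, 14]; color 3: [4, 6, 13]; color 4: [12].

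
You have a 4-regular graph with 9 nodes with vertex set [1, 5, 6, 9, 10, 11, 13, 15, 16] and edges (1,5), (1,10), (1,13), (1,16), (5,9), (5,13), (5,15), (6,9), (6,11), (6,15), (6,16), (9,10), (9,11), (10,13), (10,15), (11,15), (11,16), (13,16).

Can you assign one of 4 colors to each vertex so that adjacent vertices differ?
Yes, G is 4-colorable

A valid 4-coloring: color 1: [9, 15, 16]; color 2: [1, 6]; color 3: [11, 13]; color 4: [5, 10].
(χ(G) = 4 ≤ 4.)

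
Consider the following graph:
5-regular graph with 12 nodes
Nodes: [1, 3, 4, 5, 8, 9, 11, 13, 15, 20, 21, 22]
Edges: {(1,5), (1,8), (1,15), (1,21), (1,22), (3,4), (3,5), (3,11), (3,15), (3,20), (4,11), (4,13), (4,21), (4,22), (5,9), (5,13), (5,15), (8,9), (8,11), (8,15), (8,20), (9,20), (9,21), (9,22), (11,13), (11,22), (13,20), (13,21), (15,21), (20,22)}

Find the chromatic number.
χ(G) = 4

Clique number ω(G) = 3 (lower bound: χ ≥ ω).
Suppose a proper 3-coloring c exists. The clique [1, 5, 15] takes 3 distinct colors; by symmetry let c(1) = 1, c(5) = 2, c(15) = 3.
- Vertex 3: neighbors [5, 15] already have colors [2, 3] ⇒ c(3) = 1.
- Vertex 8: neighbors [1, 15] already have colors [1, 3] ⇒ c(8) = 2.
- Vertex 11: neighbors [3, 8] already have colors [1, 2] ⇒ c(11) = 3.
- Vertex 4: neighbors [3, 11] already have colors [1, 3] ⇒ c(4) = 2.
- Vertex 21: neighbors [1, 4, 15] already have colors [1, 2, 3] — all 3 colors blocked. Contradiction.
The forced assignments end in a contradiction, so G has no proper 3-coloring (χ ≥ 4).
The coloring below uses 4 colors, so χ(G) = 4.
A valid 4-coloring: color 1: [1, 3, 9, 13]; color 2: [4, 15, 20]; color 3: [5, 8, 21, 22]; color 4: [11].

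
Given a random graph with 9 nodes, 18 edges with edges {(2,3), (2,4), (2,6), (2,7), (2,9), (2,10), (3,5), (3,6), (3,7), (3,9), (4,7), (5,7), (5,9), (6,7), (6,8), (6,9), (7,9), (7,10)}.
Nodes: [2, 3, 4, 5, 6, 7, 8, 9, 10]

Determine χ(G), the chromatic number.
χ(G) = 5

Clique number ω(G) = 5 (lower bound: χ ≥ ω).
The clique on [2, 3, 6, 7, 9] has size 5, forcing χ ≥ 5, and the coloring below uses 5 colors, so χ(G) = 5.
A valid 5-coloring: color 1: [7, 8]; color 2: [2, 5]; color 3: [4, 6, 10]; color 4: [9]; color 5: [3].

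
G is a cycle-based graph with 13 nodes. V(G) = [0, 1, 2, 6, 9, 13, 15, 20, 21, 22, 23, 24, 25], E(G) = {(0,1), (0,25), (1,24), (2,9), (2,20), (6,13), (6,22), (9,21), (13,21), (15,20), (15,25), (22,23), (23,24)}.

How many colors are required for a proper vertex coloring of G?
Clique number ω(G) = 2 (lower bound: χ ≥ ω).
Odd cycle [24, 1, 0, 25, 15, 20, 2, 9, 21, 13, 6, 22, 23] needs 3 colors (χ ≥ 3).
The coloring below uses 3 colors, so χ(G) = 3.
A valid 3-coloring: color 1: [0, 2, 15, 21, 22, 24]; color 2: [1, 9, 13, 20, 23, 25]; color 3: [6].

χ(G) = 3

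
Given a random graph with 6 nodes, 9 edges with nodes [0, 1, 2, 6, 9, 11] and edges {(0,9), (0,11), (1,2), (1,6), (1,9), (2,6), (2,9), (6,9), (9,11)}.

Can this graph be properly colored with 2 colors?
No, G is not 2-colorable

The clique on vertices [1, 2, 6, 9] has size 4 > 2, so it alone needs 4 colors.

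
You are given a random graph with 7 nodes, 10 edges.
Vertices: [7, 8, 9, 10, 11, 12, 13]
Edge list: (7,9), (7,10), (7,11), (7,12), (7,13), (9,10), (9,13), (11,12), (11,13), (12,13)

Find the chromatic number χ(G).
Clique number ω(G) = 4 (lower bound: χ ≥ ω).
The clique on [7, 11, 12, 13] has size 4, forcing χ ≥ 4, and the coloring below uses 4 colors, so χ(G) = 4.
A valid 4-coloring: color 1: [7, 8]; color 2: [10, 13]; color 3: [9, 12]; color 4: [11].

χ(G) = 4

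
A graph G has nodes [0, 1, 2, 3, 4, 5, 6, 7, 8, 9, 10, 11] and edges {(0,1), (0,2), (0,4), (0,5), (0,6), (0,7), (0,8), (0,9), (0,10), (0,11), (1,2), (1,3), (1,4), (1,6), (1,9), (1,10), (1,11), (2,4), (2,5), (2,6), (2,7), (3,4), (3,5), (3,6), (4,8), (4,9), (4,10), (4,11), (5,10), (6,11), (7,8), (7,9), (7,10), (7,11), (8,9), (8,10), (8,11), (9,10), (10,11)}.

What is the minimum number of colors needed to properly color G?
Clique number ω(G) = 5 (lower bound: χ ≥ ω).
The clique on [0, 4, 8, 9, 10] has size 5, forcing χ ≥ 5, and the coloring below uses 5 colors, so χ(G) = 5.
A valid 5-coloring: color 1: [0, 3]; color 2: [4, 5, 6, 7]; color 3: [2, 10]; color 4: [1, 8]; color 5: [9, 11].

χ(G) = 5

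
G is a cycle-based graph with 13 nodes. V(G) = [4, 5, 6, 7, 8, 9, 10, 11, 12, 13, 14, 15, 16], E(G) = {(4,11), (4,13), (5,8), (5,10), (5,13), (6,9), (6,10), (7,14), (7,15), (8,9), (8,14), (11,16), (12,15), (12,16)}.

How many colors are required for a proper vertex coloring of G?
χ(G) = 3

Clique number ω(G) = 2 (lower bound: χ ≥ ω).
Odd cycle [8, 9, 6, 10, 5] needs 3 colors (χ ≥ 3).
The coloring below uses 3 colors, so χ(G) = 3.
A valid 3-coloring: color 1: [4, 5, 9, 14, 15, 16]; color 2: [7, 8, 10, 11, 12, 13]; color 3: [6].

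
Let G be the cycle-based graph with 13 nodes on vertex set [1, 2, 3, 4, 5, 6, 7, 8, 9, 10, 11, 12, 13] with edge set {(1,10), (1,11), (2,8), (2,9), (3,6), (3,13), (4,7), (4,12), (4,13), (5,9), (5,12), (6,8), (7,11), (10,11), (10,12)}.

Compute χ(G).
χ(G) = 3

Clique number ω(G) = 3 (lower bound: χ ≥ ω).
The clique on [1, 10, 11] has size 3, forcing χ ≥ 3, and the coloring below uses 3 colors, so χ(G) = 3.
A valid 3-coloring: color 1: [2, 6, 11, 12, 13]; color 2: [3, 4, 8, 9, 10]; color 3: [1, 5, 7].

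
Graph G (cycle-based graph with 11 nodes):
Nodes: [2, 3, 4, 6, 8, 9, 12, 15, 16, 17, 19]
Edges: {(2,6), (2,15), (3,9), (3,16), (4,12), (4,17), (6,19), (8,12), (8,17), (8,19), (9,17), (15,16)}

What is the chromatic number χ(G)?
χ(G) = 3

Clique number ω(G) = 2 (lower bound: χ ≥ ω).
Odd cycle [3, 16, 15, 2, 6, 19, 8, 17, 9] needs 3 colors (χ ≥ 3).
The coloring below uses 3 colors, so χ(G) = 3.
A valid 3-coloring: color 1: [2, 12, 16, 17, 19]; color 2: [3, 4, 6, 8, 15]; color 3: [9].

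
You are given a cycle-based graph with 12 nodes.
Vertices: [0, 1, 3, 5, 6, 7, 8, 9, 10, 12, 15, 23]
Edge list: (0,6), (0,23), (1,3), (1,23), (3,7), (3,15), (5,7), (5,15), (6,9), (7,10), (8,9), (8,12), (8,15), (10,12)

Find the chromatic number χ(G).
χ(G) = 2

Clique number ω(G) = 2 (lower bound: χ ≥ ω).
The graph is bipartite (no odd cycle), so 2 colors suffice: χ(G) = 2.
A valid 2-coloring: color 1: [3, 5, 6, 8, 10, 23]; color 2: [0, 1, 7, 9, 12, 15].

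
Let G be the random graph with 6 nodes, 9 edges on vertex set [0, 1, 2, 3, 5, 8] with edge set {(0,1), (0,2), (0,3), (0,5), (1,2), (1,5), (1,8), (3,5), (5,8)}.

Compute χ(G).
Clique number ω(G) = 3 (lower bound: χ ≥ ω).
The clique on [0, 1, 2] has size 3, forcing χ ≥ 3, and the coloring below uses 3 colors, so χ(G) = 3.
A valid 3-coloring: color 1: [0, 8]; color 2: [2, 5]; color 3: [1, 3].

χ(G) = 3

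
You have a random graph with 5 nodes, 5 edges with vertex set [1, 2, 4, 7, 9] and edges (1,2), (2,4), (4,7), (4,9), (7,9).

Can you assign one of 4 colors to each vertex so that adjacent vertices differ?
Yes, G is 4-colorable

A valid 4-coloring: color 1: [1, 4]; color 2: [2, 7]; color 3: [9].
(χ(G) = 3 ≤ 4.)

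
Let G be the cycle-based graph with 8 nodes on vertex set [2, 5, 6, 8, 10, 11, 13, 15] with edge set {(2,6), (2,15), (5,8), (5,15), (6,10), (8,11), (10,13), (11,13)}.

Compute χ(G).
χ(G) = 2

Clique number ω(G) = 2 (lower bound: χ ≥ ω).
The graph is bipartite (no odd cycle), so 2 colors suffice: χ(G) = 2.
A valid 2-coloring: color 1: [2, 5, 10, 11]; color 2: [6, 8, 13, 15].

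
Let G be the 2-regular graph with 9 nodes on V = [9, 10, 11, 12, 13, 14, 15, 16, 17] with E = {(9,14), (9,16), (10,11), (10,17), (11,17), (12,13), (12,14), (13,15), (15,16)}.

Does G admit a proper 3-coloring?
A valid 3-coloring: color 1: [9, 11, 12, 15]; color 2: [13, 14, 16, 17]; color 3: [10].
(χ(G) = 3 ≤ 3.)

Yes, G is 3-colorable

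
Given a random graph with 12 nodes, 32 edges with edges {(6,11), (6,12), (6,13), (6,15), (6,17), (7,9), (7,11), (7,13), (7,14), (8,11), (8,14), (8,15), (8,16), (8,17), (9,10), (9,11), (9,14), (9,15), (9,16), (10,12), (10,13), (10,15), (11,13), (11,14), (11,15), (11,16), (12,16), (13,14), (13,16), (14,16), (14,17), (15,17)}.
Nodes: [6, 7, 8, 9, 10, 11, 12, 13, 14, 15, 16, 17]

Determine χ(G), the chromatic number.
Clique number ω(G) = 4 (lower bound: χ ≥ ω).
The clique on [8, 11, 14, 16] has size 4, forcing χ ≥ 4, and the coloring below uses 4 colors, so χ(G) = 4.
A valid 4-coloring: color 1: [11, 12, 17]; color 2: [6, 10, 14]; color 3: [8, 9, 13]; color 4: [7, 15, 16].

χ(G) = 4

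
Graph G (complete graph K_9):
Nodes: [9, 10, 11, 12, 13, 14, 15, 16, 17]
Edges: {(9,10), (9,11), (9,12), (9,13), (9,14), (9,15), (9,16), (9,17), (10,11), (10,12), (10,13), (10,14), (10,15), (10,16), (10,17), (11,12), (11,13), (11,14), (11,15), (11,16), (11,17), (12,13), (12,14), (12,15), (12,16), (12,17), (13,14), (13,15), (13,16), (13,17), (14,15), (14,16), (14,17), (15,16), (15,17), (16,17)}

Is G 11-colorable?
Yes, G is 11-colorable

A valid 11-coloring: color 1: [10]; color 2: [13]; color 3: [15]; color 4: [17]; color 5: [11]; color 6: [16]; color 7: [9]; color 8: [14]; color 9: [12].
(χ(G) = 9 ≤ 11.)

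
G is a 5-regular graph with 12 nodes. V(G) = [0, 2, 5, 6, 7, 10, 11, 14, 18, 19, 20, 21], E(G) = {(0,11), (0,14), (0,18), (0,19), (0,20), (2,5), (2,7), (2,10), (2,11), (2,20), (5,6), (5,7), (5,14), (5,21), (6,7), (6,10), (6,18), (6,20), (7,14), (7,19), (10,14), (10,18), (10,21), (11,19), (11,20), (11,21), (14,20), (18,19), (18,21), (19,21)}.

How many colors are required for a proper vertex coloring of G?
Clique number ω(G) = 3 (lower bound: χ ≥ ω).
Suppose a proper 3-coloring c exists. The clique [0, 11, 19] takes 3 distinct colors; by symmetry let c(0) = 1, c(11) = 2, c(19) = 3.
- Vertex 18: neighbors [0, 19] already have colors [1, 3] ⇒ c(18) = 2.
- Vertex 20: neighbors [0, 11] already have colors [1, 2] ⇒ c(20) = 3.
- Vertex 2: neighbors [11, 20] already have colors [2, 3] ⇒ c(2) = 1.
- Vertex 6: neighbors [18, 20] already have colors [2, 3] ⇒ c(6) = 1.
- Vertex 14: neighbors [0, 20] already have colors [1, 3] ⇒ c(14) = 2.
- Vertex 7: neighbors [2, 14, 19] already have colors [1, 2, 3] — all 3 colors blocked. Contradiction.
The forced assignments end in a contradiction, so G has no proper 3-coloring (χ ≥ 4).
The coloring below uses 4 colors, so χ(G) = 4.
A valid 4-coloring: color 1: [0, 2, 6, 21]; color 2: [11, 14, 18]; color 3: [5, 10, 19, 20]; color 4: [7].

χ(G) = 4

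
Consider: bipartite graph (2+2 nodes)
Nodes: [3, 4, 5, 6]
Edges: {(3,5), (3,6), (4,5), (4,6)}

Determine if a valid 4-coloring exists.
Yes, G is 4-colorable

A valid 4-coloring: color 1: [3, 4]; color 2: [5, 6].
(χ(G) = 2 ≤ 4.)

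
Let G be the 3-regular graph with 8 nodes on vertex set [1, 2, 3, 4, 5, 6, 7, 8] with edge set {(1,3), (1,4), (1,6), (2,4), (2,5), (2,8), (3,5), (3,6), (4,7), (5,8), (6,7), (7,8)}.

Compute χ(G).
Clique number ω(G) = 3 (lower bound: χ ≥ ω).
The clique on [1, 3, 6] has size 3, forcing χ ≥ 3, and the coloring below uses 3 colors, so χ(G) = 3.
A valid 3-coloring: color 1: [3, 4, 8]; color 2: [1, 2, 7]; color 3: [5, 6].

χ(G) = 3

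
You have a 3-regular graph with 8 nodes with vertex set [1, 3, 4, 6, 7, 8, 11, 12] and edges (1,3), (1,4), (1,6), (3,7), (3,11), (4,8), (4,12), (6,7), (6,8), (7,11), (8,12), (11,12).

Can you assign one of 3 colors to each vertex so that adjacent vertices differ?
Yes, G is 3-colorable

A valid 3-coloring: color 1: [1, 7, 12]; color 2: [3, 8]; color 3: [4, 6, 11].
(χ(G) = 3 ≤ 3.)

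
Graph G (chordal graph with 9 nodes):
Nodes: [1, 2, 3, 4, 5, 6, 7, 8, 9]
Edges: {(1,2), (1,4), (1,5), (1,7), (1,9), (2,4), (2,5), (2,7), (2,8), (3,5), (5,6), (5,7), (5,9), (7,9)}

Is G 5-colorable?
A valid 5-coloring: color 1: [4, 5, 8]; color 2: [2, 3, 6, 9]; color 3: [1]; color 4: [7].
(χ(G) = 4 ≤ 5.)

Yes, G is 5-colorable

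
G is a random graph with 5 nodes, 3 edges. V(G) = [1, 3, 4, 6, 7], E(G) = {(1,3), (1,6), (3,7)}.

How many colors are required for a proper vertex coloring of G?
Clique number ω(G) = 2 (lower bound: χ ≥ ω).
The graph is bipartite (no odd cycle), so 2 colors suffice: χ(G) = 2.
A valid 2-coloring: color 1: [3, 4, 6]; color 2: [1, 7].

χ(G) = 2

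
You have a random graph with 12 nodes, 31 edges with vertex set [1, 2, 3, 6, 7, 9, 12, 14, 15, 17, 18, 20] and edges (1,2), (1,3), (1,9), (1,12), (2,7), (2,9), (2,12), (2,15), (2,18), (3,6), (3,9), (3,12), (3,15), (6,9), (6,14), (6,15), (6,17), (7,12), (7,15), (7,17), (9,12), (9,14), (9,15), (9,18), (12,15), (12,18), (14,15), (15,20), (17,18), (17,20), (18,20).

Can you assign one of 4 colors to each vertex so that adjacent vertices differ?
Yes, G is 4-colorable

A valid 4-coloring: color 1: [1, 15, 18]; color 2: [7, 9, 20]; color 3: [6, 12]; color 4: [2, 3, 14, 17].
(χ(G) = 4 ≤ 4.)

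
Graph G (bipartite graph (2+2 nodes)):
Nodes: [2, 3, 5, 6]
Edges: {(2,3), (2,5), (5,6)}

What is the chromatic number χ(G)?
Clique number ω(G) = 2 (lower bound: χ ≥ ω).
The graph is bipartite (no odd cycle), so 2 colors suffice: χ(G) = 2.
A valid 2-coloring: color 1: [3, 5]; color 2: [2, 6].

χ(G) = 2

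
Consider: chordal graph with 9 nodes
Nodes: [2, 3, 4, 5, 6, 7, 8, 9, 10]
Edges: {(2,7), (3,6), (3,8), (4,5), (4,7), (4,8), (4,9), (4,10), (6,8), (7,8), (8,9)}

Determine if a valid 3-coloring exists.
Yes, G is 3-colorable

A valid 3-coloring: color 1: [2, 4, 6]; color 2: [5, 8, 10]; color 3: [3, 7, 9].
(χ(G) = 3 ≤ 3.)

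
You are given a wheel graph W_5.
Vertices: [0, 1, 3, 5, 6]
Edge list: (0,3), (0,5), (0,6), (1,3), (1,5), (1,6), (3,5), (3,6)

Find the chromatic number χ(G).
χ(G) = 3

Clique number ω(G) = 3 (lower bound: χ ≥ ω).
The clique on [0, 3, 5] has size 3, forcing χ ≥ 3, and the coloring below uses 3 colors, so χ(G) = 3.
A valid 3-coloring: color 1: [3]; color 2: [5, 6]; color 3: [0, 1].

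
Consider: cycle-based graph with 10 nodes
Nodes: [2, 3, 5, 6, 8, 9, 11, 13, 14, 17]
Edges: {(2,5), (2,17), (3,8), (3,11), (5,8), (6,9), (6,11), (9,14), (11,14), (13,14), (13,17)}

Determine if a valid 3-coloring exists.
A valid 3-coloring: color 1: [3, 5, 6, 14, 17]; color 2: [2, 8, 9, 11, 13].
(χ(G) = 2 ≤ 3.)

Yes, G is 3-colorable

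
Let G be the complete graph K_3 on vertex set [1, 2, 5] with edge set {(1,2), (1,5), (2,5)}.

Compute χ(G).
Clique number ω(G) = 3 (lower bound: χ ≥ ω).
The clique on [1, 2, 5] has size 3, forcing χ ≥ 3, and the coloring below uses 3 colors, so χ(G) = 3.
A valid 3-coloring: color 1: [2]; color 2: [1]; color 3: [5].

χ(G) = 3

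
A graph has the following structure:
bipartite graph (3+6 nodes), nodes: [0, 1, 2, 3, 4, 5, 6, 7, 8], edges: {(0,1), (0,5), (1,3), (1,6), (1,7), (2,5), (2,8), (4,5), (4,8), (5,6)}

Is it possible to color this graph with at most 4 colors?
Yes, G is 4-colorable

A valid 4-coloring: color 1: [1, 5, 8]; color 2: [0, 2, 3, 4, 6, 7].
(χ(G) = 2 ≤ 4.)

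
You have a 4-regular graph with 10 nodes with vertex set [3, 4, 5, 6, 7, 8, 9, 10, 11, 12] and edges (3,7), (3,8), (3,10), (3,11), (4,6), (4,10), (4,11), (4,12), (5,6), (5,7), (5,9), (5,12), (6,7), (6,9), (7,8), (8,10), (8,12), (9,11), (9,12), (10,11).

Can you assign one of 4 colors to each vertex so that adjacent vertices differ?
A valid 4-coloring: color 1: [5, 8, 11]; color 2: [3, 4, 9]; color 3: [7, 10, 12]; color 4: [6].
(χ(G) = 4 ≤ 4.)

Yes, G is 4-colorable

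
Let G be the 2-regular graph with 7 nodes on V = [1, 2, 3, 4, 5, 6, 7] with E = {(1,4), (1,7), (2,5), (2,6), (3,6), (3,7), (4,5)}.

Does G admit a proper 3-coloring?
Yes, G is 3-colorable

A valid 3-coloring: color 1: [1, 2, 3]; color 2: [5, 6, 7]; color 3: [4].
(χ(G) = 3 ≤ 3.)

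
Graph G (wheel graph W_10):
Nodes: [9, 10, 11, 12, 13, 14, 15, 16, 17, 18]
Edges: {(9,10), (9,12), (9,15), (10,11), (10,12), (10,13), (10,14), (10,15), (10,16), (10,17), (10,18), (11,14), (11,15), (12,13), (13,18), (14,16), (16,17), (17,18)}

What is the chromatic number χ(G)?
χ(G) = 4

Clique number ω(G) = 3 (lower bound: χ ≥ ω).
Odd cycle [17, 18, 13, 12, 9, 15, 11, 14, 16] needs 3 colors (χ ≥ 3).
Vertex 10 is adjacent to every vertex of [9, 11, 12, 13, 14, 15, 16, 17, 18], which already need 3 colors among themselves, so 10 needs a new color (χ ≥ 4).
The coloring below uses 4 colors, so χ(G) = 4.
A valid 4-coloring: color 1: [10]; color 2: [9, 13, 14, 17]; color 3: [12, 15, 16, 18]; color 4: [11].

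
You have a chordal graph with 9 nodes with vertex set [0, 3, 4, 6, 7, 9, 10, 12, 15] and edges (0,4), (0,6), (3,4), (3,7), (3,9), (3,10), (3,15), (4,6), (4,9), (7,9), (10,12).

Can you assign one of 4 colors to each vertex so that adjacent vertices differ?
A valid 4-coloring: color 1: [0, 3, 12]; color 2: [4, 7, 10, 15]; color 3: [6, 9].
(χ(G) = 3 ≤ 4.)

Yes, G is 4-colorable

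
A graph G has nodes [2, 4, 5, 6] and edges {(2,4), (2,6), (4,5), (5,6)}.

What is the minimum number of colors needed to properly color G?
χ(G) = 2

Clique number ω(G) = 2 (lower bound: χ ≥ ω).
The graph is bipartite (no odd cycle), so 2 colors suffice: χ(G) = 2.
A valid 2-coloring: color 1: [4, 6]; color 2: [2, 5].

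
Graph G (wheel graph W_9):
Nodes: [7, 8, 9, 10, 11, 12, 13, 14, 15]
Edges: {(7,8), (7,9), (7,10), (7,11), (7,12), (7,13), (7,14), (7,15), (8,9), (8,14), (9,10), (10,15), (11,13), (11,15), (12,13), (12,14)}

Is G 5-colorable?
A valid 5-coloring: color 1: [7]; color 2: [8, 10, 11, 12]; color 3: [9, 13, 14, 15].
(χ(G) = 3 ≤ 5.)

Yes, G is 5-colorable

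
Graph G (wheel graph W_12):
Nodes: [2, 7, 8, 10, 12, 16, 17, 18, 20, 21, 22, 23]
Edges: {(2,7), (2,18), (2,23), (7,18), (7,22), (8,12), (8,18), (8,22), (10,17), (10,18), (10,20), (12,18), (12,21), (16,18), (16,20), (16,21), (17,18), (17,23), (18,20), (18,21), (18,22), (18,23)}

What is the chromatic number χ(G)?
Clique number ω(G) = 3 (lower bound: χ ≥ ω).
Odd cycle [22, 8, 12, 21, 16, 20, 10, 17, 23, 2, 7] needs 3 colors (χ ≥ 3).
Vertex 18 is adjacent to every vertex of [2, 7, 8, 10, 12, 16, 17, 20, 21, 22, 23], which already need 3 colors among themselves, so 18 needs a new color (χ ≥ 4).
The coloring below uses 4 colors, so χ(G) = 4.
A valid 4-coloring: color 1: [18]; color 2: [2, 10, 12, 16, 22]; color 3: [7, 8, 17, 20, 21]; color 4: [23].

χ(G) = 4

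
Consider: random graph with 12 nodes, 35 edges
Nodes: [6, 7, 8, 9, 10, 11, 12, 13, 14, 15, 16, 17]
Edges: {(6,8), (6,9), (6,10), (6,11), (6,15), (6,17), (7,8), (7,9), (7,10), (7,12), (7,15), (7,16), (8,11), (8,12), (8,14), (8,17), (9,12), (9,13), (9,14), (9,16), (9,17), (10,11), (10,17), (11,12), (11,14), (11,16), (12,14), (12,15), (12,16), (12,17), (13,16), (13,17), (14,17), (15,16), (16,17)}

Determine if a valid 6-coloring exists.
A valid 6-coloring: color 1: [7, 11, 17]; color 2: [6, 12, 13]; color 3: [8, 9, 10, 15]; color 4: [14, 16].
(χ(G) = 4 ≤ 6.)

Yes, G is 6-colorable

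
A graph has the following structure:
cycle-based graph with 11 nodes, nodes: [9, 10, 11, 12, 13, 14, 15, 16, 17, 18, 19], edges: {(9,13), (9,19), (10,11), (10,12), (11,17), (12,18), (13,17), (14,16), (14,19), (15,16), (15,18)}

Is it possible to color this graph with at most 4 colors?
A valid 4-coloring: color 1: [11, 13, 16, 18, 19]; color 2: [9, 12, 14, 15, 17]; color 3: [10].
(χ(G) = 3 ≤ 4.)

Yes, G is 4-colorable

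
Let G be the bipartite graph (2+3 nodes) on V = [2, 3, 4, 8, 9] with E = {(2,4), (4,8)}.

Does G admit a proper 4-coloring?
Yes, G is 4-colorable

A valid 4-coloring: color 1: [3, 4, 9]; color 2: [2, 8].
(χ(G) = 2 ≤ 4.)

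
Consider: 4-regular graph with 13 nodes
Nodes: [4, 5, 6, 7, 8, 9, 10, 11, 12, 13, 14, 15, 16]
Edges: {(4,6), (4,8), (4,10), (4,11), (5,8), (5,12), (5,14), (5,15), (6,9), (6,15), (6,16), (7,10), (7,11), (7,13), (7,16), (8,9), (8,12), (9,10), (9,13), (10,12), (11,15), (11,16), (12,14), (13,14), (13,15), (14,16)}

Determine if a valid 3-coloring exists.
A valid 3-coloring: color 1: [4, 9, 12, 15, 16]; color 2: [5, 6, 10, 11, 13]; color 3: [7, 8, 14].
(χ(G) = 3 ≤ 3.)

Yes, G is 3-colorable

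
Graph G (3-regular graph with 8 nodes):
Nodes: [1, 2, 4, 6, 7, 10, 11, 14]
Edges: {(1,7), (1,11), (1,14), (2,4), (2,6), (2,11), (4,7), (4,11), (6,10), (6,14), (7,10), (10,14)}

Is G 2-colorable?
The clique on vertices [2, 4, 11] has size 3 > 2, so it alone needs 3 colors.

No, G is not 2-colorable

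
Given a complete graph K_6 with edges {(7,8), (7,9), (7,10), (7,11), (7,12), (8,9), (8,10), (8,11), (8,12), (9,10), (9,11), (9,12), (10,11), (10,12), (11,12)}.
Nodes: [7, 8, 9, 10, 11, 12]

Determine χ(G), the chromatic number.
χ(G) = 6

Clique number ω(G) = 6 (lower bound: χ ≥ ω).
The clique on [7, 8, 9, 10, 11, 12] has size 6, forcing χ ≥ 6, and the coloring below uses 6 colors, so χ(G) = 6.
A valid 6-coloring: color 1: [12]; color 2: [7]; color 3: [8]; color 4: [11]; color 5: [10]; color 6: [9].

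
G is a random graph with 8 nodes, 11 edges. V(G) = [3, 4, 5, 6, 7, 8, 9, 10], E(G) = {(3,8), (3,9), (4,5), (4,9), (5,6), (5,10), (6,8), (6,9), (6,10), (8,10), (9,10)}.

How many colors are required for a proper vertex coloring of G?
χ(G) = 3

Clique number ω(G) = 3 (lower bound: χ ≥ ω).
The clique on [6, 8, 10] has size 3, forcing χ ≥ 3, and the coloring below uses 3 colors, so χ(G) = 3.
A valid 3-coloring: color 1: [5, 7, 8, 9]; color 2: [3, 4, 6]; color 3: [10].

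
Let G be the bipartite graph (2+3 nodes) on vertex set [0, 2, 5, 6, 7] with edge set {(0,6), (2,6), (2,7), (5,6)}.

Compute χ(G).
Clique number ω(G) = 2 (lower bound: χ ≥ ω).
The graph is bipartite (no odd cycle), so 2 colors suffice: χ(G) = 2.
A valid 2-coloring: color 1: [6, 7]; color 2: [0, 2, 5].

χ(G) = 2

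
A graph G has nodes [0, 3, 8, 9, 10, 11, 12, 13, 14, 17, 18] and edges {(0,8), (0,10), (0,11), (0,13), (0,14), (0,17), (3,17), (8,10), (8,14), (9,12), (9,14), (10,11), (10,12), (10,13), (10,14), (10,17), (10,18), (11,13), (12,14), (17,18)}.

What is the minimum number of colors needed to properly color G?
χ(G) = 4

Clique number ω(G) = 4 (lower bound: χ ≥ ω).
The clique on [0, 8, 10, 14] has size 4, forcing χ ≥ 4, and the coloring below uses 4 colors, so χ(G) = 4.
A valid 4-coloring: color 1: [3, 9, 10]; color 2: [0, 12, 18]; color 3: [13, 14, 17]; color 4: [8, 11].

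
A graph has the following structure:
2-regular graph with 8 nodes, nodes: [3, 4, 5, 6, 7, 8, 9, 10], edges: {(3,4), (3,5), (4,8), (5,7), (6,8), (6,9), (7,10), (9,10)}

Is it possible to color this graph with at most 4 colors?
Yes, G is 4-colorable

A valid 4-coloring: color 1: [3, 7, 8, 9]; color 2: [4, 5, 6, 10].
(χ(G) = 2 ≤ 4.)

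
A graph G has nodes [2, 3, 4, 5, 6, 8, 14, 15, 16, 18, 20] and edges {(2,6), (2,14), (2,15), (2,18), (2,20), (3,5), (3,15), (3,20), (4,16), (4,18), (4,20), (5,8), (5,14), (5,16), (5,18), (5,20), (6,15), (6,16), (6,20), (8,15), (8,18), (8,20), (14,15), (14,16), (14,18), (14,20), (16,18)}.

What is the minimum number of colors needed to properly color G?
Clique number ω(G) = 4 (lower bound: χ ≥ ω).
The clique on [5, 14, 16, 18] has size 4, forcing χ ≥ 4, and the coloring below uses 4 colors, so χ(G) = 4.
A valid 4-coloring: color 1: [15, 18, 20]; color 2: [2, 4, 5]; color 3: [3, 6, 8, 14]; color 4: [16].

χ(G) = 4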